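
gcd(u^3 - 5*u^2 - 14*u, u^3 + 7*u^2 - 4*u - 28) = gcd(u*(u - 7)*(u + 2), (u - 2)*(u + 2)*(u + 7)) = u + 2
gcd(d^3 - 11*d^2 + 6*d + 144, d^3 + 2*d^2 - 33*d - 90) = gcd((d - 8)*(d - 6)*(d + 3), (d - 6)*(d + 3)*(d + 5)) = d^2 - 3*d - 18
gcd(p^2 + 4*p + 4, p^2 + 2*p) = p + 2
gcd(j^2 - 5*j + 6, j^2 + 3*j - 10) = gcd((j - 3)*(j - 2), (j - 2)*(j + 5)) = j - 2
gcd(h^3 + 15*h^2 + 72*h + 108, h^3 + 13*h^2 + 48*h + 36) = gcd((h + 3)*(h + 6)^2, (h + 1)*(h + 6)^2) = h^2 + 12*h + 36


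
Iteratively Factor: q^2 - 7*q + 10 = (q - 5)*(q - 2)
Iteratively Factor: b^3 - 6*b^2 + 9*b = (b)*(b^2 - 6*b + 9) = b*(b - 3)*(b - 3)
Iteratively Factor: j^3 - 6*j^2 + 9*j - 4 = (j - 1)*(j^2 - 5*j + 4) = (j - 1)^2*(j - 4)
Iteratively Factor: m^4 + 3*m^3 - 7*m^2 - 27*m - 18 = (m + 1)*(m^3 + 2*m^2 - 9*m - 18) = (m + 1)*(m + 3)*(m^2 - m - 6) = (m - 3)*(m + 1)*(m + 3)*(m + 2)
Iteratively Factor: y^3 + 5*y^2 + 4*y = (y + 1)*(y^2 + 4*y) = y*(y + 1)*(y + 4)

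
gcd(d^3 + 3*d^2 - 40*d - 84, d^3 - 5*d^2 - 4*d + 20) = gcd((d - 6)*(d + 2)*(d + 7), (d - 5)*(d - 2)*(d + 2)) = d + 2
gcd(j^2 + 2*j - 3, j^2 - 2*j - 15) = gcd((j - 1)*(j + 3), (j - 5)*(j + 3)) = j + 3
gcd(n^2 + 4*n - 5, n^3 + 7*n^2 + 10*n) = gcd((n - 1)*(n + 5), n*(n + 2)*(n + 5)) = n + 5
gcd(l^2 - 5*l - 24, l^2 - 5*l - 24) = l^2 - 5*l - 24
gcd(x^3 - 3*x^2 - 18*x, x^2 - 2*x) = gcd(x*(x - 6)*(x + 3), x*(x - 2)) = x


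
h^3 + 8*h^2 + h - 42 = (h - 2)*(h + 3)*(h + 7)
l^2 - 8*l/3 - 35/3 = (l - 5)*(l + 7/3)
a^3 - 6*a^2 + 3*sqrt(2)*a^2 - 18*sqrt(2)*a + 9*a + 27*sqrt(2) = (a - 3)^2*(a + 3*sqrt(2))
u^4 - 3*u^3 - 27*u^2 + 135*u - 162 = (u - 3)^3*(u + 6)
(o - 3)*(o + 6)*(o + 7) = o^3 + 10*o^2 + 3*o - 126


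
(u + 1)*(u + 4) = u^2 + 5*u + 4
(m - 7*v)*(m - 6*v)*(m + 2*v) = m^3 - 11*m^2*v + 16*m*v^2 + 84*v^3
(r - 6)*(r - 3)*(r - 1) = r^3 - 10*r^2 + 27*r - 18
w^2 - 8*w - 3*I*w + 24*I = (w - 8)*(w - 3*I)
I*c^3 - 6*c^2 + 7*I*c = c*(c + 7*I)*(I*c + 1)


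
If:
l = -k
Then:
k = -l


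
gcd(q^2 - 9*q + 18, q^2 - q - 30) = q - 6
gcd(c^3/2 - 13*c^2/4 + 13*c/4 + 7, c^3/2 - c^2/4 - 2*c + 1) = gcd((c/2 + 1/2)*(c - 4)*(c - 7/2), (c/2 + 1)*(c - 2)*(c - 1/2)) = 1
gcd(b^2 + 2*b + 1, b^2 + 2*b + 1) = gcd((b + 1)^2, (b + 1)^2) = b^2 + 2*b + 1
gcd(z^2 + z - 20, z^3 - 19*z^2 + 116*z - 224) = z - 4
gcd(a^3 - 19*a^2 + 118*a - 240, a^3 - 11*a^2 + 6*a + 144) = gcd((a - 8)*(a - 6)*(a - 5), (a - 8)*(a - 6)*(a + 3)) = a^2 - 14*a + 48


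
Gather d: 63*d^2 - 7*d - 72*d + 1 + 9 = 63*d^2 - 79*d + 10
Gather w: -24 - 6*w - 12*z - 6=-6*w - 12*z - 30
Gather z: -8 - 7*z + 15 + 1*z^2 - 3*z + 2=z^2 - 10*z + 9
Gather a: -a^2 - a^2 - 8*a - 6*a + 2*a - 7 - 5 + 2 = -2*a^2 - 12*a - 10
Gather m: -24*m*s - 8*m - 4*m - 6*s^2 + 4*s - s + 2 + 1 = m*(-24*s - 12) - 6*s^2 + 3*s + 3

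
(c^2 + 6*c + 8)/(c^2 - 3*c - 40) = (c^2 + 6*c + 8)/(c^2 - 3*c - 40)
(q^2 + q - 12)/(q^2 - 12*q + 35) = (q^2 + q - 12)/(q^2 - 12*q + 35)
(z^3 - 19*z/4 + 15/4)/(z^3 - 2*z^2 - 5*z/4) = (-4*z^3 + 19*z - 15)/(z*(-4*z^2 + 8*z + 5))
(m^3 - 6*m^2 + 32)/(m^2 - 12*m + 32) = (m^2 - 2*m - 8)/(m - 8)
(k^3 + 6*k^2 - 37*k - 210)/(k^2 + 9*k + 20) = (k^2 + k - 42)/(k + 4)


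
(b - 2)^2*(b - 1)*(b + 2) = b^4 - 3*b^3 - 2*b^2 + 12*b - 8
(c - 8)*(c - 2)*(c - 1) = c^3 - 11*c^2 + 26*c - 16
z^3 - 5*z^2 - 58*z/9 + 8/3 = (z - 6)*(z - 1/3)*(z + 4/3)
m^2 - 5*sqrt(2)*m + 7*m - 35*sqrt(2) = (m + 7)*(m - 5*sqrt(2))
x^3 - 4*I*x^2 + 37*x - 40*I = (x - 8*I)*(x - I)*(x + 5*I)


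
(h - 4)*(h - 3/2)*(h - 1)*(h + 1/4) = h^4 - 25*h^3/4 + 79*h^2/8 - 25*h/8 - 3/2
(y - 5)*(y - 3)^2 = y^3 - 11*y^2 + 39*y - 45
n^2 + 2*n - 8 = (n - 2)*(n + 4)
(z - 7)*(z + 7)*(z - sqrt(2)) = z^3 - sqrt(2)*z^2 - 49*z + 49*sqrt(2)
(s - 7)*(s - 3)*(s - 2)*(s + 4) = s^4 - 8*s^3 - 7*s^2 + 122*s - 168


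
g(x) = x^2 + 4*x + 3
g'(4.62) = 13.24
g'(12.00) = 28.00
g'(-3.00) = -2.00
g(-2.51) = -0.74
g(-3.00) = 0.00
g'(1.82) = 7.64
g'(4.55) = 13.10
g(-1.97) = -1.00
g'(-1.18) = 1.64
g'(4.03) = 12.06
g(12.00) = 195.00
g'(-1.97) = 0.06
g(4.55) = 41.90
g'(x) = 2*x + 4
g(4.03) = 35.36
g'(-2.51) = -1.02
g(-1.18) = -0.33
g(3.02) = 24.20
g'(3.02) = 10.04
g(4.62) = 42.82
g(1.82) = 13.59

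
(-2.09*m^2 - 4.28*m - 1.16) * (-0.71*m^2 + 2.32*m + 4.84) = 1.4839*m^4 - 1.81*m^3 - 19.2216*m^2 - 23.4064*m - 5.6144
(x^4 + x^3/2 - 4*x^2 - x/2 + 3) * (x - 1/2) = x^5 - 17*x^3/4 + 3*x^2/2 + 13*x/4 - 3/2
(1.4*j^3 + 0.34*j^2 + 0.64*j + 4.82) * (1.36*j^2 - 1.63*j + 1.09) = 1.904*j^5 - 1.8196*j^4 + 1.8422*j^3 + 5.8826*j^2 - 7.159*j + 5.2538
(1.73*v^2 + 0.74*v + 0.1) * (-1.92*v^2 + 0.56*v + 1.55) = -3.3216*v^4 - 0.452*v^3 + 2.9039*v^2 + 1.203*v + 0.155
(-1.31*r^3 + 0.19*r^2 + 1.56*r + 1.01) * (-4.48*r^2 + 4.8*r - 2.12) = 5.8688*r^5 - 7.1392*r^4 - 3.2996*r^3 + 2.5604*r^2 + 1.5408*r - 2.1412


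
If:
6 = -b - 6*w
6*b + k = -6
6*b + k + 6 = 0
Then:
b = -6*w - 6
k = 36*w + 30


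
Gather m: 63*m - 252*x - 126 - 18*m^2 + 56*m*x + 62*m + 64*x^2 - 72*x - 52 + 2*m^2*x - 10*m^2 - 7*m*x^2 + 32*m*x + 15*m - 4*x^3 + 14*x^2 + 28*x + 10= m^2*(2*x - 28) + m*(-7*x^2 + 88*x + 140) - 4*x^3 + 78*x^2 - 296*x - 168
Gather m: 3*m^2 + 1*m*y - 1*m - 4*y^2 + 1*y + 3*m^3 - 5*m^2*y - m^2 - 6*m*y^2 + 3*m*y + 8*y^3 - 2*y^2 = 3*m^3 + m^2*(2 - 5*y) + m*(-6*y^2 + 4*y - 1) + 8*y^3 - 6*y^2 + y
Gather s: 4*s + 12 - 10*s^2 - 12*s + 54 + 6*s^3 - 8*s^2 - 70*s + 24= 6*s^3 - 18*s^2 - 78*s + 90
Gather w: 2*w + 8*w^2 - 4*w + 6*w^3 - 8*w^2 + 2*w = 6*w^3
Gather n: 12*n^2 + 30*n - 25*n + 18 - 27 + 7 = 12*n^2 + 5*n - 2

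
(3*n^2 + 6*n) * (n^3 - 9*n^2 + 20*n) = 3*n^5 - 21*n^4 + 6*n^3 + 120*n^2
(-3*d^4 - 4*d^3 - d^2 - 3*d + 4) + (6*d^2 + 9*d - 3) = -3*d^4 - 4*d^3 + 5*d^2 + 6*d + 1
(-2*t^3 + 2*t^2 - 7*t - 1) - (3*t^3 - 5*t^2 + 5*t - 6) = -5*t^3 + 7*t^2 - 12*t + 5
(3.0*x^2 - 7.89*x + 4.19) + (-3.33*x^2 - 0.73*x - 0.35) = -0.33*x^2 - 8.62*x + 3.84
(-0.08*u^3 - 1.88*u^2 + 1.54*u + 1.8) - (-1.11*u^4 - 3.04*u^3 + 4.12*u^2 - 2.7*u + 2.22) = 1.11*u^4 + 2.96*u^3 - 6.0*u^2 + 4.24*u - 0.42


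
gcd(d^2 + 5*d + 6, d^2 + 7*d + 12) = d + 3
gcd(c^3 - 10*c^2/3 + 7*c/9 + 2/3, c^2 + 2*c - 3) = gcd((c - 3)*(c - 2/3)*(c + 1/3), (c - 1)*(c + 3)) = 1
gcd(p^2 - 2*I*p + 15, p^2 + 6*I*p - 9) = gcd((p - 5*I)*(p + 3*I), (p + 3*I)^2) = p + 3*I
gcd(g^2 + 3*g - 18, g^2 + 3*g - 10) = 1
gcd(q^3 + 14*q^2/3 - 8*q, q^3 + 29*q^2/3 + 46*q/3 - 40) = q^2 + 14*q/3 - 8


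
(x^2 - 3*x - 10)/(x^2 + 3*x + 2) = (x - 5)/(x + 1)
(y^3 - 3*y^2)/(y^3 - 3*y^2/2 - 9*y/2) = 2*y/(2*y + 3)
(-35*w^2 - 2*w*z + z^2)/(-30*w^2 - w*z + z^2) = (-7*w + z)/(-6*w + z)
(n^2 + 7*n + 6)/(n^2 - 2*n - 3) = (n + 6)/(n - 3)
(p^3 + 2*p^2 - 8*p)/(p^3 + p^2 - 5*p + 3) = p*(p^2 + 2*p - 8)/(p^3 + p^2 - 5*p + 3)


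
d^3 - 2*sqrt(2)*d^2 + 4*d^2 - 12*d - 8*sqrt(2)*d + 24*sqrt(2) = (d - 2)*(d + 6)*(d - 2*sqrt(2))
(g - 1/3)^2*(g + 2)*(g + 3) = g^4 + 13*g^3/3 + 25*g^2/9 - 31*g/9 + 2/3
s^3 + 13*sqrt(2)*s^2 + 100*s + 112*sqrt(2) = (s + 2*sqrt(2))*(s + 4*sqrt(2))*(s + 7*sqrt(2))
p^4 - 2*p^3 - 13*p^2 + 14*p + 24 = (p - 4)*(p - 2)*(p + 1)*(p + 3)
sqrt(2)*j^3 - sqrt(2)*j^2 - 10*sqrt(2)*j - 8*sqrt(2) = (j - 4)*(j + 2)*(sqrt(2)*j + sqrt(2))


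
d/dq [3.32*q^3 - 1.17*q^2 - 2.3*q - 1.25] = 9.96*q^2 - 2.34*q - 2.3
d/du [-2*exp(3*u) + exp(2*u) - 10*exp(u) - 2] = 2*(-3*exp(2*u) + exp(u) - 5)*exp(u)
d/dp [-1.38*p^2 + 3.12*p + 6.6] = 3.12 - 2.76*p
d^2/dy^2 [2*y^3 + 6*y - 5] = 12*y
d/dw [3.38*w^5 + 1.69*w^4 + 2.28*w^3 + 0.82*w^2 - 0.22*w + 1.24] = 16.9*w^4 + 6.76*w^3 + 6.84*w^2 + 1.64*w - 0.22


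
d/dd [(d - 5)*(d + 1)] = 2*d - 4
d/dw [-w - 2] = -1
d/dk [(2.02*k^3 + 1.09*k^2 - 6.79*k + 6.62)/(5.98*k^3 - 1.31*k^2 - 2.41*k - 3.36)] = (-9.1644*k^4 + 71.472*k^3 - 150.6462*k^2 + 10.0196*k + 38.7686)/(35.7604*k^6 - 15.6676*k^5 - 27.1075*k^4 - 33.8714*k^3 + 14.6113*k^2 + 16.1952*k + 11.2896)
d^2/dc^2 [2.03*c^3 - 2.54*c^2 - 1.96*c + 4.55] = 12.18*c - 5.08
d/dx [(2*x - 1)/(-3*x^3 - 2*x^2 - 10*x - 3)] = (12*x^3 - 5*x^2 - 4*x - 16)/(9*x^6 + 12*x^5 + 64*x^4 + 58*x^3 + 112*x^2 + 60*x + 9)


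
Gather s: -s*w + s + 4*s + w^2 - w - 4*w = s*(5 - w) + w^2 - 5*w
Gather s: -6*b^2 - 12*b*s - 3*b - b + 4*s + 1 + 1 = -6*b^2 - 4*b + s*(4 - 12*b) + 2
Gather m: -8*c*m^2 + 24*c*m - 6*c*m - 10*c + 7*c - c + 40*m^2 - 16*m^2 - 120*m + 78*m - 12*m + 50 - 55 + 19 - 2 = -4*c + m^2*(24 - 8*c) + m*(18*c - 54) + 12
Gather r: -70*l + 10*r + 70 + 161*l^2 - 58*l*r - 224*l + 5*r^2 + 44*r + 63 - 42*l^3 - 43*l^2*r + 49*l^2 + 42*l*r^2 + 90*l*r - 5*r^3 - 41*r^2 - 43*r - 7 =-42*l^3 + 210*l^2 - 294*l - 5*r^3 + r^2*(42*l - 36) + r*(-43*l^2 + 32*l + 11) + 126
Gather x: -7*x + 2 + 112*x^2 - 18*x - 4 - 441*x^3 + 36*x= -441*x^3 + 112*x^2 + 11*x - 2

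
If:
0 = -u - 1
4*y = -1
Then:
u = -1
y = -1/4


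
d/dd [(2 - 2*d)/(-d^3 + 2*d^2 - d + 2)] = 2*(d^3 - 2*d^2 + d - (d - 1)*(3*d^2 - 4*d + 1) - 2)/(d^3 - 2*d^2 + d - 2)^2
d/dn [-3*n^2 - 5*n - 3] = -6*n - 5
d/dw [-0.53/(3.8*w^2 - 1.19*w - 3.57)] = (4.028*w - 0.6307)/(-3.8*w^2 + 1.19*w + 3.57)^2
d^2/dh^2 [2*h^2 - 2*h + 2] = 4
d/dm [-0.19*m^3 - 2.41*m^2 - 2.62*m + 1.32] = -0.57*m^2 - 4.82*m - 2.62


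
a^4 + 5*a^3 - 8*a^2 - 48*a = a*(a - 3)*(a + 4)^2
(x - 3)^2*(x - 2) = x^3 - 8*x^2 + 21*x - 18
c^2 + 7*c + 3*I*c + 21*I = (c + 7)*(c + 3*I)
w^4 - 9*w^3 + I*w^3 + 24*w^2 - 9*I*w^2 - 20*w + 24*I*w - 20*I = (w - 5)*(w - 2)^2*(w + I)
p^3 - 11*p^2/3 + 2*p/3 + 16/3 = (p - 8/3)*(p - 2)*(p + 1)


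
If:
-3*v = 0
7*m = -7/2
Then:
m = -1/2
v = 0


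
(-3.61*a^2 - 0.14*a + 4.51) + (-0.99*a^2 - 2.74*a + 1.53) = -4.6*a^2 - 2.88*a + 6.04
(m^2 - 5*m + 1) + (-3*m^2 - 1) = -2*m^2 - 5*m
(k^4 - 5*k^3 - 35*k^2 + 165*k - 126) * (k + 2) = k^5 - 3*k^4 - 45*k^3 + 95*k^2 + 204*k - 252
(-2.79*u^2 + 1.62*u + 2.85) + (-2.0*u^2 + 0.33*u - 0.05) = -4.79*u^2 + 1.95*u + 2.8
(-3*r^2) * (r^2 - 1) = -3*r^4 + 3*r^2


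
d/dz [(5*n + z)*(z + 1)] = 5*n + 2*z + 1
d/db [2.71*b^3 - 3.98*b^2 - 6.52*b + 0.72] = 8.13*b^2 - 7.96*b - 6.52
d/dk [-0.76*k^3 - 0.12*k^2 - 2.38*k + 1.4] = -2.28*k^2 - 0.24*k - 2.38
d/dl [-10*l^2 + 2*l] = 2 - 20*l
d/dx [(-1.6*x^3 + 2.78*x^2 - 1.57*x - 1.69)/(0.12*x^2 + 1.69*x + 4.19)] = (-0.192*x^4 - 5.408*x^3 - 15.2254*x^2 + 23.702*x - 3.7222)/(0.0144*x^4 + 0.4056*x^3 + 3.8617*x^2 + 14.1622*x + 17.5561)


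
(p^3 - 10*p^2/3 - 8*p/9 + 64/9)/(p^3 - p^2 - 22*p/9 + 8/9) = (3*p - 8)/(3*p - 1)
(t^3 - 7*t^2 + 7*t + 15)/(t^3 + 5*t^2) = (t^3 - 7*t^2 + 7*t + 15)/(t^2*(t + 5))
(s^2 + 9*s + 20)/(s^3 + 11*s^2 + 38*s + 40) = 1/(s + 2)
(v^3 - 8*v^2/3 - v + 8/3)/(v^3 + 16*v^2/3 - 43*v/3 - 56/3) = (v - 1)/(v + 7)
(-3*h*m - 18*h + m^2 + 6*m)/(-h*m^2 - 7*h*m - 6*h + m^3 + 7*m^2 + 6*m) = (3*h - m)/(h*m + h - m^2 - m)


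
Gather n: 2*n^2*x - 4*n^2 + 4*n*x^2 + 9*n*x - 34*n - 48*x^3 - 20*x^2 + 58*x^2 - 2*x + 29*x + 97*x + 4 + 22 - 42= n^2*(2*x - 4) + n*(4*x^2 + 9*x - 34) - 48*x^3 + 38*x^2 + 124*x - 16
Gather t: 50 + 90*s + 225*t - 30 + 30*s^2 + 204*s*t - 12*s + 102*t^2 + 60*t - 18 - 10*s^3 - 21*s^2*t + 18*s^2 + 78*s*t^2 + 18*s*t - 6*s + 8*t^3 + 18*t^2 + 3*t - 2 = -10*s^3 + 48*s^2 + 72*s + 8*t^3 + t^2*(78*s + 120) + t*(-21*s^2 + 222*s + 288)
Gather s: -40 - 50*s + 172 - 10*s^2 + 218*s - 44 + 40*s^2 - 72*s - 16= 30*s^2 + 96*s + 72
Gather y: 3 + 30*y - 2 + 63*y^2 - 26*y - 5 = 63*y^2 + 4*y - 4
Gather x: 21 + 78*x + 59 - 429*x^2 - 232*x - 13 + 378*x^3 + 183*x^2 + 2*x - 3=378*x^3 - 246*x^2 - 152*x + 64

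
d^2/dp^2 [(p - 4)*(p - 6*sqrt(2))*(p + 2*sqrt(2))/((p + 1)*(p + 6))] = 2*(47*p^3 + 44*sqrt(2)*p^3 + 72*sqrt(2)*p^2 + 486*p^2 - 288*sqrt(2)*p + 2556*p - 816*sqrt(2) + 4992)/(p^6 + 21*p^5 + 165*p^4 + 595*p^3 + 990*p^2 + 756*p + 216)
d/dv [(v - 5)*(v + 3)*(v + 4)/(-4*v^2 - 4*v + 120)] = (-v^2 - 12*v - 30)/(4*(v^2 + 12*v + 36))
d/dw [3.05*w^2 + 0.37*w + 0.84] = 6.1*w + 0.37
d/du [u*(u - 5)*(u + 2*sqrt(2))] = 3*u^2 - 10*u + 4*sqrt(2)*u - 10*sqrt(2)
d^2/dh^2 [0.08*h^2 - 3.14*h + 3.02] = 0.160000000000000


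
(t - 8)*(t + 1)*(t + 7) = t^3 - 57*t - 56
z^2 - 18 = (z - 3*sqrt(2))*(z + 3*sqrt(2))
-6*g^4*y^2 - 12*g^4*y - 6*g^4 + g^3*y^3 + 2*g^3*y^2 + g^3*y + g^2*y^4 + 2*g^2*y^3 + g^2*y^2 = (-2*g + y)*(3*g + y)*(g*y + g)^2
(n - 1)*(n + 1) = n^2 - 1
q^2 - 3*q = q*(q - 3)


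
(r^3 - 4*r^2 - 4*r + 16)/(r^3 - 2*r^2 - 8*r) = (r - 2)/r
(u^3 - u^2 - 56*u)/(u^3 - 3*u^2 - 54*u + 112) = u/(u - 2)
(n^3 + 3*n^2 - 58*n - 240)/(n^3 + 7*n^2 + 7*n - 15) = (n^2 - 2*n - 48)/(n^2 + 2*n - 3)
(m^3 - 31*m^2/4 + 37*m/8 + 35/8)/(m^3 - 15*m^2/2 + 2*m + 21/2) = (8*m^2 - 6*m - 5)/(4*(2*m^2 - m - 3))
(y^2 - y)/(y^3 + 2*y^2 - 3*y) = 1/(y + 3)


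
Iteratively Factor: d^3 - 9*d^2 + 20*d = (d - 4)*(d^2 - 5*d) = (d - 5)*(d - 4)*(d)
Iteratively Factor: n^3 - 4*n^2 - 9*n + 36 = (n - 4)*(n^2 - 9) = (n - 4)*(n + 3)*(n - 3)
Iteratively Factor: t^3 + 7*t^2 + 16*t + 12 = (t + 2)*(t^2 + 5*t + 6) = (t + 2)*(t + 3)*(t + 2)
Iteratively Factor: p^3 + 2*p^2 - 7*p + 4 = (p - 1)*(p^2 + 3*p - 4) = (p - 1)*(p + 4)*(p - 1)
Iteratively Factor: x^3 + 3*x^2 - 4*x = (x - 1)*(x^2 + 4*x) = x*(x - 1)*(x + 4)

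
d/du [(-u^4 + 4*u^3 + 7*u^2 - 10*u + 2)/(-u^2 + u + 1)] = (2*u^5 - 7*u^4 + 4*u^3 + 9*u^2 + 18*u - 12)/(u^4 - 2*u^3 - u^2 + 2*u + 1)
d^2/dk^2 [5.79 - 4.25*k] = 0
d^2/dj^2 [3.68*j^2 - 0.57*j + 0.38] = 7.36000000000000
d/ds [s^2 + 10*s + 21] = 2*s + 10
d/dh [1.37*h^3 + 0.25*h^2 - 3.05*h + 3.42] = 4.11*h^2 + 0.5*h - 3.05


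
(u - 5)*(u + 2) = u^2 - 3*u - 10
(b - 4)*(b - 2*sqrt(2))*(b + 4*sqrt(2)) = b^3 - 4*b^2 + 2*sqrt(2)*b^2 - 16*b - 8*sqrt(2)*b + 64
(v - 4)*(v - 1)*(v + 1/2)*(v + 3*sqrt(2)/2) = v^4 - 9*v^3/2 + 3*sqrt(2)*v^3/2 - 27*sqrt(2)*v^2/4 + 3*v^2/2 + 2*v + 9*sqrt(2)*v/4 + 3*sqrt(2)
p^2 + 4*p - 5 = (p - 1)*(p + 5)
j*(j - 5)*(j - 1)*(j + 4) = j^4 - 2*j^3 - 19*j^2 + 20*j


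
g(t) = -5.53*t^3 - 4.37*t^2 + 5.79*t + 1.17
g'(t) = -16.59*t^2 - 8.74*t + 5.79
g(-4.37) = 353.91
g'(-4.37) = -272.83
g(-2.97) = 90.30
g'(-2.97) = -114.59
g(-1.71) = 6.14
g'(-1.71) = -27.78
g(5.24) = -884.12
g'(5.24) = -495.53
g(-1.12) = -3.03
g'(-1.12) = -5.23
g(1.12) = -5.60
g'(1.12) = -24.81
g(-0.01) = 1.11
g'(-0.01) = 5.88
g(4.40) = -529.02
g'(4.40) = -353.85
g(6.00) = -1315.89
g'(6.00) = -643.89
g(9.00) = -4332.06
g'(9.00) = -1416.66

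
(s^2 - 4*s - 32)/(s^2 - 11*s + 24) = (s + 4)/(s - 3)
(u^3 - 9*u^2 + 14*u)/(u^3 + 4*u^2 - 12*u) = (u - 7)/(u + 6)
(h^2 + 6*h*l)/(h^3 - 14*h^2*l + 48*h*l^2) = (h + 6*l)/(h^2 - 14*h*l + 48*l^2)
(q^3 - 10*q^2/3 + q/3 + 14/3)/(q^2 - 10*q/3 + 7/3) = (q^2 - q - 2)/(q - 1)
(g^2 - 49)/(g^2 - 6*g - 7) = (g + 7)/(g + 1)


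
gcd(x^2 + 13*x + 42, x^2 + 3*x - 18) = x + 6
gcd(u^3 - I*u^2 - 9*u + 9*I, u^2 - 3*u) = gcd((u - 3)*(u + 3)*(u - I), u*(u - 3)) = u - 3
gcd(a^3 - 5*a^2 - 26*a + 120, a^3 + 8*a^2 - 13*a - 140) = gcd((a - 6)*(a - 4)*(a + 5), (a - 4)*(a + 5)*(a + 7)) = a^2 + a - 20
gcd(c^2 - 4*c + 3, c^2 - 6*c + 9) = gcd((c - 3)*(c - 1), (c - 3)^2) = c - 3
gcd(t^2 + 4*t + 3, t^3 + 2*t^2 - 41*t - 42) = t + 1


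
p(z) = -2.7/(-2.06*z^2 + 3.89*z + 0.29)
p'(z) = -2.7*(4.12*z - 3.89)/(-2.06*z^2 + 3.89*z + 0.29)^2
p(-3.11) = 0.09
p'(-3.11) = 0.04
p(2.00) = 15.88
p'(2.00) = -406.40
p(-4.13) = 0.05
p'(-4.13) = 0.02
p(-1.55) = 0.25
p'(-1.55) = 0.24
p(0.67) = -1.37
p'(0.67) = 0.78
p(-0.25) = 3.33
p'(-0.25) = 20.18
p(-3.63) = 0.07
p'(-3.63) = 0.03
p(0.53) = -1.52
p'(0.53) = 1.47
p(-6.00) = 0.03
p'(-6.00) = 0.01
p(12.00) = 0.01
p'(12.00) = -0.00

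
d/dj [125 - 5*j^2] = -10*j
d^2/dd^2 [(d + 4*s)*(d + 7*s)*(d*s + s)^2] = s^2*(12*d^2 + 66*d*s + 12*d + 56*s^2 + 44*s + 2)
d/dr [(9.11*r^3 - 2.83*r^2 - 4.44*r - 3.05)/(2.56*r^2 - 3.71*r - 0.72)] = (23.3216*r^4 - 67.5962*r^3 + 2.1881*r^2 + 19.6912*r - 8.1187)/(6.5536*r^4 - 18.9952*r^3 + 10.0777*r^2 + 5.3424*r + 0.5184)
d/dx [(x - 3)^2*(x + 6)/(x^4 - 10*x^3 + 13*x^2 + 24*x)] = (-x^4 - 6*x^3 + 67*x^2 - 252*x - 144)/(x^2*(x^4 - 14*x^3 + 33*x^2 + 112*x + 64))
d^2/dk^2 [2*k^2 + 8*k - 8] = 4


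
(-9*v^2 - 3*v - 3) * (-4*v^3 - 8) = 36*v^5 + 12*v^4 + 12*v^3 + 72*v^2 + 24*v + 24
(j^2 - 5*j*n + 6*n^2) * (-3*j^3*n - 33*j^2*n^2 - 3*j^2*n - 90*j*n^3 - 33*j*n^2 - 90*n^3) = -3*j^5*n - 18*j^4*n^2 - 3*j^4*n + 57*j^3*n^3 - 18*j^3*n^2 + 252*j^2*n^4 + 57*j^2*n^3 - 540*j*n^5 + 252*j*n^4 - 540*n^5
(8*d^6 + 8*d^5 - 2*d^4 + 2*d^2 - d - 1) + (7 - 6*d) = 8*d^6 + 8*d^5 - 2*d^4 + 2*d^2 - 7*d + 6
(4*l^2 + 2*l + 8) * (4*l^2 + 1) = 16*l^4 + 8*l^3 + 36*l^2 + 2*l + 8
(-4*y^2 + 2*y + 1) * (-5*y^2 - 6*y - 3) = 20*y^4 + 14*y^3 - 5*y^2 - 12*y - 3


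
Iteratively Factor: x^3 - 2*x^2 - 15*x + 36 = (x - 3)*(x^2 + x - 12) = (x - 3)*(x + 4)*(x - 3)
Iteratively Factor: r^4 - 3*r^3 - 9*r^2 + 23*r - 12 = (r - 1)*(r^3 - 2*r^2 - 11*r + 12) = (r - 4)*(r - 1)*(r^2 + 2*r - 3) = (r - 4)*(r - 1)*(r + 3)*(r - 1)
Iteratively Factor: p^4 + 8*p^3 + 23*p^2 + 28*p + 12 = (p + 2)*(p^3 + 6*p^2 + 11*p + 6) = (p + 1)*(p + 2)*(p^2 + 5*p + 6) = (p + 1)*(p + 2)*(p + 3)*(p + 2)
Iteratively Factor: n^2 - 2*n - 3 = (n + 1)*(n - 3)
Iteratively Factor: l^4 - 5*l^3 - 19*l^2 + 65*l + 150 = (l - 5)*(l^3 - 19*l - 30) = (l - 5)^2*(l^2 + 5*l + 6) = (l - 5)^2*(l + 2)*(l + 3)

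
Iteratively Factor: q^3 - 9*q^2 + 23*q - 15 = (q - 1)*(q^2 - 8*q + 15) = (q - 5)*(q - 1)*(q - 3)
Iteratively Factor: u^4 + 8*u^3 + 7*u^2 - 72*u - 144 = (u + 4)*(u^3 + 4*u^2 - 9*u - 36) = (u + 3)*(u + 4)*(u^2 + u - 12) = (u - 3)*(u + 3)*(u + 4)*(u + 4)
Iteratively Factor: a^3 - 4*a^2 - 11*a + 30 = (a + 3)*(a^2 - 7*a + 10) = (a - 5)*(a + 3)*(a - 2)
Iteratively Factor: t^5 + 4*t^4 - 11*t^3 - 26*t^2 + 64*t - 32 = (t + 4)*(t^4 - 11*t^2 + 18*t - 8) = (t + 4)^2*(t^3 - 4*t^2 + 5*t - 2) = (t - 2)*(t + 4)^2*(t^2 - 2*t + 1) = (t - 2)*(t - 1)*(t + 4)^2*(t - 1)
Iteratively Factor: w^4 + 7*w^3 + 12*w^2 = (w + 3)*(w^3 + 4*w^2) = w*(w + 3)*(w^2 + 4*w) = w^2*(w + 3)*(w + 4)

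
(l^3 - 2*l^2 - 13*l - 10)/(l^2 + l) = l - 3 - 10/l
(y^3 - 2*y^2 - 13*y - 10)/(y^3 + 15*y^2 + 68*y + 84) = (y^2 - 4*y - 5)/(y^2 + 13*y + 42)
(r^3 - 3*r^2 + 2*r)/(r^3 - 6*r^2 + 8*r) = (r - 1)/(r - 4)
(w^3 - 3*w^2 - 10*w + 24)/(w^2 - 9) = (w^2 - 6*w + 8)/(w - 3)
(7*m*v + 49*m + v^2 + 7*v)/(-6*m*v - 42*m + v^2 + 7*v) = (7*m + v)/(-6*m + v)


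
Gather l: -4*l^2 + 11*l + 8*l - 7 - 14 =-4*l^2 + 19*l - 21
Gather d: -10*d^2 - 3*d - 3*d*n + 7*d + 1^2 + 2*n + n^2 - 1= -10*d^2 + d*(4 - 3*n) + n^2 + 2*n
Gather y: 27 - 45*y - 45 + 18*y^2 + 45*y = 18*y^2 - 18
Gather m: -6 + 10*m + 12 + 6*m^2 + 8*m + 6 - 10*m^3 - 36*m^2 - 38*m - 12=-10*m^3 - 30*m^2 - 20*m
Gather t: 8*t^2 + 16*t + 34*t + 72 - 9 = 8*t^2 + 50*t + 63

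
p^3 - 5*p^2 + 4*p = p*(p - 4)*(p - 1)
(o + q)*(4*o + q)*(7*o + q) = 28*o^3 + 39*o^2*q + 12*o*q^2 + q^3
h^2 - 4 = (h - 2)*(h + 2)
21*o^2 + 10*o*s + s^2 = (3*o + s)*(7*o + s)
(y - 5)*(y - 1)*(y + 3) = y^3 - 3*y^2 - 13*y + 15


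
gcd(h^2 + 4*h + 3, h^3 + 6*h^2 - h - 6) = h + 1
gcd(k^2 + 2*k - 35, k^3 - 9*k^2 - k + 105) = k - 5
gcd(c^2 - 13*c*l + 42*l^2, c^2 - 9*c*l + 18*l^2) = c - 6*l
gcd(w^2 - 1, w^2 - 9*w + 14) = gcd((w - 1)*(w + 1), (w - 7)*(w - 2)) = 1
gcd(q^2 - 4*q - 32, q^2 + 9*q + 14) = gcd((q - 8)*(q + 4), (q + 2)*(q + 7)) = 1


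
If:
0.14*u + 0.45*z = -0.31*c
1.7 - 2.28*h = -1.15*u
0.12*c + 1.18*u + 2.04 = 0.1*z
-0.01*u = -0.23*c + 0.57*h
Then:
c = -0.28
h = -0.08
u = -1.64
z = 0.70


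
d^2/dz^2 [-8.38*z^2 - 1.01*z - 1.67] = -16.7600000000000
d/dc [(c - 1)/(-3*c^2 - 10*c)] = (3*c^2 - 6*c - 10)/(c^2*(9*c^2 + 60*c + 100))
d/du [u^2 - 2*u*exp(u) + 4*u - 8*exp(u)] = -2*u*exp(u) + 2*u - 10*exp(u) + 4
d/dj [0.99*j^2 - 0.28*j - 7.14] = 1.98*j - 0.28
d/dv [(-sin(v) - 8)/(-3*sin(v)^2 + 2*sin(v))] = (-3*cos(v) - 48/tan(v) + 16*cos(v)/sin(v)^2)/(3*sin(v) - 2)^2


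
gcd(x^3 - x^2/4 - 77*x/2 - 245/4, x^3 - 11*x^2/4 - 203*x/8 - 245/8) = x^2 - 21*x/4 - 49/4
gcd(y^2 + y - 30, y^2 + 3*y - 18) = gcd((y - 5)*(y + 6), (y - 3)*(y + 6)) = y + 6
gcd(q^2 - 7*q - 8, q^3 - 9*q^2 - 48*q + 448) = q - 8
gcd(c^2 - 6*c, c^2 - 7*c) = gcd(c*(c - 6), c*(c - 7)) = c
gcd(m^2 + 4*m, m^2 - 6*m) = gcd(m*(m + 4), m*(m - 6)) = m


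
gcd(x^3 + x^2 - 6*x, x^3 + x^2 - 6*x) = x^3 + x^2 - 6*x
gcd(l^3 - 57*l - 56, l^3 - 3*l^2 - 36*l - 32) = l^2 - 7*l - 8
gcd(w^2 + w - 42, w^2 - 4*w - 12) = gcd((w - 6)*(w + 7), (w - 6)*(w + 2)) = w - 6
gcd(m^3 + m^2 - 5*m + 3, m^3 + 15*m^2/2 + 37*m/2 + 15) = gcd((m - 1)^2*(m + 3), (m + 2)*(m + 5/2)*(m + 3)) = m + 3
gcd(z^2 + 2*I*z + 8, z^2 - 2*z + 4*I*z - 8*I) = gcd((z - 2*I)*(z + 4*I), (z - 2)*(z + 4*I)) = z + 4*I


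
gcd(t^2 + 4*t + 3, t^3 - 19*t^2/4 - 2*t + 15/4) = t + 1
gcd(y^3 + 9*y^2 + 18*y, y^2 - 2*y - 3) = 1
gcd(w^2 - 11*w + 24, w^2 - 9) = w - 3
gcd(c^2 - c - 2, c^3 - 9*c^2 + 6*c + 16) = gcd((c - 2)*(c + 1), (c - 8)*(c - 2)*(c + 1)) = c^2 - c - 2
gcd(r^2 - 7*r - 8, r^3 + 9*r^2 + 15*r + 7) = r + 1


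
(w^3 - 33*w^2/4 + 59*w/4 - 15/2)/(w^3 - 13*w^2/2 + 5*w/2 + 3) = (4*w - 5)/(2*(2*w + 1))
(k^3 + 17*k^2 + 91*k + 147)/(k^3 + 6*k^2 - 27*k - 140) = (k^2 + 10*k + 21)/(k^2 - k - 20)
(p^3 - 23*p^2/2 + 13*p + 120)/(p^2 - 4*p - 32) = (p^2 - 7*p/2 - 15)/(p + 4)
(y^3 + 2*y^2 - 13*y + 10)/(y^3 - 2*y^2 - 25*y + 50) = (y - 1)/(y - 5)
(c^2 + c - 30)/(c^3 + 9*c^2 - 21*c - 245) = (c + 6)/(c^2 + 14*c + 49)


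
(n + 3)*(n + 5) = n^2 + 8*n + 15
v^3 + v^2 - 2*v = v*(v - 1)*(v + 2)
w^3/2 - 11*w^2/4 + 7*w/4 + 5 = (w/2 + 1/2)*(w - 4)*(w - 5/2)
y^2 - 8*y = y*(y - 8)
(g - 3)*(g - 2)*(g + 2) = g^3 - 3*g^2 - 4*g + 12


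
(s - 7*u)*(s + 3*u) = s^2 - 4*s*u - 21*u^2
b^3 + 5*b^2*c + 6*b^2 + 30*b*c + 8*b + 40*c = (b + 2)*(b + 4)*(b + 5*c)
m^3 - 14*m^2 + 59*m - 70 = (m - 7)*(m - 5)*(m - 2)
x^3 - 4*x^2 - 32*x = x*(x - 8)*(x + 4)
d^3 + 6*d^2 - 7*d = d*(d - 1)*(d + 7)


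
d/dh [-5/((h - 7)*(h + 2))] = 5*(2*h - 5)/((h - 7)^2*(h + 2)^2)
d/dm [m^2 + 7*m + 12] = 2*m + 7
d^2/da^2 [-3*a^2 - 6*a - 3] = -6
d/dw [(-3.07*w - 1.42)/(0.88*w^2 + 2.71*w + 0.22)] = (2.7016*w^2 + 2.4992*w + 3.1728)/(0.7744*w^4 + 4.7696*w^3 + 7.7313*w^2 + 1.1924*w + 0.0484)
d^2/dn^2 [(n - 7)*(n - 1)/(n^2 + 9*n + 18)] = 2*(-17*n^3 - 33*n^2 + 621*n + 2061)/(n^6 + 27*n^5 + 297*n^4 + 1701*n^3 + 5346*n^2 + 8748*n + 5832)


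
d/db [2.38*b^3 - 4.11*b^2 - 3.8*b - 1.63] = 7.14*b^2 - 8.22*b - 3.8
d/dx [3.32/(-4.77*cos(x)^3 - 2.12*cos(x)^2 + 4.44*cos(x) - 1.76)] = (-47.5092*cos(x)^2 - 14.0768*cos(x) + 14.7408)*sin(x)/(4.77*cos(x)^3 + 2.12*cos(x)^2 - 4.44*cos(x) + 1.76)^2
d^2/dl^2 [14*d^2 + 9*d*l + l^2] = 2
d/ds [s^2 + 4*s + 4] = 2*s + 4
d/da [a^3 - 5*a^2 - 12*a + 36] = 3*a^2 - 10*a - 12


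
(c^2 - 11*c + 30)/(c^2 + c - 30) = (c - 6)/(c + 6)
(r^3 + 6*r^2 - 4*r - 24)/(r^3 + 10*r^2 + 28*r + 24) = (r - 2)/(r + 2)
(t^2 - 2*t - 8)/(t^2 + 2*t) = (t - 4)/t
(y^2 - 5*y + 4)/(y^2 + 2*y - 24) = (y - 1)/(y + 6)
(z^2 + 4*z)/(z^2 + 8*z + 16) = z/(z + 4)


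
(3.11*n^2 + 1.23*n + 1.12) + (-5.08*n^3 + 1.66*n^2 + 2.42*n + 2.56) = -5.08*n^3 + 4.77*n^2 + 3.65*n + 3.68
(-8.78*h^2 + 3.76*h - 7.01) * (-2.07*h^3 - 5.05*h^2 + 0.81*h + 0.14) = 18.1746*h^5 + 36.5558*h^4 - 11.5891*h^3 + 37.2169*h^2 - 5.1517*h - 0.9814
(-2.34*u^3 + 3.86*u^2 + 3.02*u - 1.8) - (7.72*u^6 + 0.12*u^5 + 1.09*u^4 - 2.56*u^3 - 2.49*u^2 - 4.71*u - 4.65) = -7.72*u^6 - 0.12*u^5 - 1.09*u^4 + 0.22*u^3 + 6.35*u^2 + 7.73*u + 2.85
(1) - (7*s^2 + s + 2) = -7*s^2 - s - 1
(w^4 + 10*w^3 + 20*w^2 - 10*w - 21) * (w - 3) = w^5 + 7*w^4 - 10*w^3 - 70*w^2 + 9*w + 63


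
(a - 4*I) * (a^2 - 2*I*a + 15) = a^3 - 6*I*a^2 + 7*a - 60*I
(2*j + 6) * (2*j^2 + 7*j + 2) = 4*j^3 + 26*j^2 + 46*j + 12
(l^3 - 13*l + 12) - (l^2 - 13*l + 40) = l^3 - l^2 - 28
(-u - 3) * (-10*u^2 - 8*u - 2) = 10*u^3 + 38*u^2 + 26*u + 6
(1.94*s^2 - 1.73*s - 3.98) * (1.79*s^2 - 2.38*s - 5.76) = 3.4726*s^4 - 7.7139*s^3 - 14.1812*s^2 + 19.4372*s + 22.9248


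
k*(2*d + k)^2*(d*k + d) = 4*d^3*k^2 + 4*d^3*k + 4*d^2*k^3 + 4*d^2*k^2 + d*k^4 + d*k^3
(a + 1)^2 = a^2 + 2*a + 1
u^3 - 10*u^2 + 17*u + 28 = (u - 7)*(u - 4)*(u + 1)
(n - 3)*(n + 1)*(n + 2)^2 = n^4 + 2*n^3 - 7*n^2 - 20*n - 12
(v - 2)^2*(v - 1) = v^3 - 5*v^2 + 8*v - 4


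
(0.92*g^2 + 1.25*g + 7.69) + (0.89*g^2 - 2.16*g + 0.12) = 1.81*g^2 - 0.91*g + 7.81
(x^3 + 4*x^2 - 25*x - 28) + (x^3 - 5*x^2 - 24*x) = 2*x^3 - x^2 - 49*x - 28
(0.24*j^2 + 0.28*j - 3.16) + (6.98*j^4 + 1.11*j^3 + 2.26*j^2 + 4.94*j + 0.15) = 6.98*j^4 + 1.11*j^3 + 2.5*j^2 + 5.22*j - 3.01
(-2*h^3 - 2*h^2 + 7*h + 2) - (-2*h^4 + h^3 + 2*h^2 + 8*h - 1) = 2*h^4 - 3*h^3 - 4*h^2 - h + 3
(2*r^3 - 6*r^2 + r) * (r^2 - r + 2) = 2*r^5 - 8*r^4 + 11*r^3 - 13*r^2 + 2*r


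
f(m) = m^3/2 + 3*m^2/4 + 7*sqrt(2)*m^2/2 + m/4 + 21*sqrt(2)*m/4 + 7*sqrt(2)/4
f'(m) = 3*m^2/2 + 3*m/2 + 7*sqrt(2)*m + 1/4 + 21*sqrt(2)/4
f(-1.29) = 0.99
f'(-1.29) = -4.53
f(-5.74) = 51.66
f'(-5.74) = -8.34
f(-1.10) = 0.26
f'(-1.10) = -3.05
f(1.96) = 43.18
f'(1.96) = 35.78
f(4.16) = 169.03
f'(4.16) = 81.05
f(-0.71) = -0.28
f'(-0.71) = 0.34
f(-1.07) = 0.18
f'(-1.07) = -2.81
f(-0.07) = 1.97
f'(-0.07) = 6.88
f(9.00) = 897.73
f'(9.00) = 231.77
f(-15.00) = -517.70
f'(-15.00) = 174.18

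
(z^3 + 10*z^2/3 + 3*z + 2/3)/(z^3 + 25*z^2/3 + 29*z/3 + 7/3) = (z + 2)/(z + 7)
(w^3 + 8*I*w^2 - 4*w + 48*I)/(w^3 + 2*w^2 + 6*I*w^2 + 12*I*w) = (w^2 + 2*I*w + 8)/(w*(w + 2))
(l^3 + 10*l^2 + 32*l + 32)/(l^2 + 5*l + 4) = (l^2 + 6*l + 8)/(l + 1)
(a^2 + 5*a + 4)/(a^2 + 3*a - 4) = (a + 1)/(a - 1)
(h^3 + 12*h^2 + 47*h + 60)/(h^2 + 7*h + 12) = h + 5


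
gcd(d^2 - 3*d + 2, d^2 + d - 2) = d - 1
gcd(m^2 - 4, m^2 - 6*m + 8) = m - 2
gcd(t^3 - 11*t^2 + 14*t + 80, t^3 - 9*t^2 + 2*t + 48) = t^2 - 6*t - 16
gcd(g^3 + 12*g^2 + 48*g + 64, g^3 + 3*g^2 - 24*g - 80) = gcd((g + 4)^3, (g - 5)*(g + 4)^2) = g^2 + 8*g + 16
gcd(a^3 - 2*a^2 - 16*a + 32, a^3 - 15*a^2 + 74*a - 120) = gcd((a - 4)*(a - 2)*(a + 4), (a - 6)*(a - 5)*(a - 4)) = a - 4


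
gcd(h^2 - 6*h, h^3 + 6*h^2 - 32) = 1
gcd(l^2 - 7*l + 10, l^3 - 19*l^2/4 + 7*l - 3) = l - 2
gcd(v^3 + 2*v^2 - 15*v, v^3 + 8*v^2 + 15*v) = v^2 + 5*v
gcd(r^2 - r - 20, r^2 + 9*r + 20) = r + 4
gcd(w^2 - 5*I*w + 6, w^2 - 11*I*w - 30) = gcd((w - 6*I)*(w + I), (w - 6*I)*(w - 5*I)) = w - 6*I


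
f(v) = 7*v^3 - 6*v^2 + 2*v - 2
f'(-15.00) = 4907.00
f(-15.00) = -25007.00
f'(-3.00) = 227.00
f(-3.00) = -251.00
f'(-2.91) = 214.75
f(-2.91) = -231.12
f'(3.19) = 177.42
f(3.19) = 170.56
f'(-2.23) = 133.19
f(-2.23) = -113.92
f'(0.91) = 8.47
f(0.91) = 0.13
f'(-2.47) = 159.76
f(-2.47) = -149.03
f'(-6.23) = 891.83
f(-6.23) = -1939.97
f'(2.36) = 90.64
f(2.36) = 61.31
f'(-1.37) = 57.85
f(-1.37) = -34.00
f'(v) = 21*v^2 - 12*v + 2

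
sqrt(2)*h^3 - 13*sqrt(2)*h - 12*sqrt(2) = (h - 4)*(h + 3)*(sqrt(2)*h + sqrt(2))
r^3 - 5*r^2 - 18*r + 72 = (r - 6)*(r - 3)*(r + 4)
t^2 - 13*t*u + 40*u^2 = (t - 8*u)*(t - 5*u)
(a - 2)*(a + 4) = a^2 + 2*a - 8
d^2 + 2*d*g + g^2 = (d + g)^2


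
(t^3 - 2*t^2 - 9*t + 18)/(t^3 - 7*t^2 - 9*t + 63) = (t - 2)/(t - 7)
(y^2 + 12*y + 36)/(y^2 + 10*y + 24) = (y + 6)/(y + 4)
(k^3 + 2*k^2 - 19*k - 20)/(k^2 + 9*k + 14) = (k^3 + 2*k^2 - 19*k - 20)/(k^2 + 9*k + 14)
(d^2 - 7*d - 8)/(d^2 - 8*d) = (d + 1)/d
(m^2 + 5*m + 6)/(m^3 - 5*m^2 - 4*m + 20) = (m + 3)/(m^2 - 7*m + 10)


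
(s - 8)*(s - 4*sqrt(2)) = s^2 - 8*s - 4*sqrt(2)*s + 32*sqrt(2)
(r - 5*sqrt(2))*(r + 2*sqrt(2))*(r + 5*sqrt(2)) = r^3 + 2*sqrt(2)*r^2 - 50*r - 100*sqrt(2)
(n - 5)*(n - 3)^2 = n^3 - 11*n^2 + 39*n - 45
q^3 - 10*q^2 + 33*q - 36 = (q - 4)*(q - 3)^2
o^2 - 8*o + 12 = (o - 6)*(o - 2)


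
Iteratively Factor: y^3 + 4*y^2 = (y + 4)*(y^2) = y*(y + 4)*(y)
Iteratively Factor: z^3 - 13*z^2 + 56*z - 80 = (z - 5)*(z^2 - 8*z + 16) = (z - 5)*(z - 4)*(z - 4)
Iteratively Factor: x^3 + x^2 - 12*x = (x - 3)*(x^2 + 4*x) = (x - 3)*(x + 4)*(x)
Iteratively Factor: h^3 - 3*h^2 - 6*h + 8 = (h + 2)*(h^2 - 5*h + 4) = (h - 1)*(h + 2)*(h - 4)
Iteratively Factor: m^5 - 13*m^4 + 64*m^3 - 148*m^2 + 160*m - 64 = (m - 2)*(m^4 - 11*m^3 + 42*m^2 - 64*m + 32) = (m - 4)*(m - 2)*(m^3 - 7*m^2 + 14*m - 8) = (m - 4)^2*(m - 2)*(m^2 - 3*m + 2) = (m - 4)^2*(m - 2)^2*(m - 1)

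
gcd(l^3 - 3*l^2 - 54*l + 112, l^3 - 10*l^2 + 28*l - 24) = l - 2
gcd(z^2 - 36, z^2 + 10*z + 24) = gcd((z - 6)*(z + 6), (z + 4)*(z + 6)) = z + 6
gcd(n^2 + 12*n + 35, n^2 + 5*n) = n + 5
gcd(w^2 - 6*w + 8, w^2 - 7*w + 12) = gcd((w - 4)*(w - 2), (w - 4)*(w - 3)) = w - 4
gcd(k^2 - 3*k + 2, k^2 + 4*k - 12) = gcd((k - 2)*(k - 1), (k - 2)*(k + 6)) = k - 2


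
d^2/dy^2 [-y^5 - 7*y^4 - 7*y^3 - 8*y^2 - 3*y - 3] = -20*y^3 - 84*y^2 - 42*y - 16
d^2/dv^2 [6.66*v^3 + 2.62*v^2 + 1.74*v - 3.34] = 39.96*v + 5.24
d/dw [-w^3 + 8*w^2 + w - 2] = -3*w^2 + 16*w + 1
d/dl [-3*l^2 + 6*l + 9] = 6 - 6*l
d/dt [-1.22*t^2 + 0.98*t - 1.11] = 0.98 - 2.44*t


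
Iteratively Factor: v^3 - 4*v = (v)*(v^2 - 4) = v*(v + 2)*(v - 2)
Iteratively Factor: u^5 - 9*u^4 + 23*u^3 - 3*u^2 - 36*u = (u - 3)*(u^4 - 6*u^3 + 5*u^2 + 12*u) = (u - 4)*(u - 3)*(u^3 - 2*u^2 - 3*u) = u*(u - 4)*(u - 3)*(u^2 - 2*u - 3) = u*(u - 4)*(u - 3)*(u + 1)*(u - 3)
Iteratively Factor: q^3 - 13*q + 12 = (q + 4)*(q^2 - 4*q + 3) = (q - 3)*(q + 4)*(q - 1)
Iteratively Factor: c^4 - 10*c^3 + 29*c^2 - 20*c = (c - 5)*(c^3 - 5*c^2 + 4*c) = (c - 5)*(c - 1)*(c^2 - 4*c) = c*(c - 5)*(c - 1)*(c - 4)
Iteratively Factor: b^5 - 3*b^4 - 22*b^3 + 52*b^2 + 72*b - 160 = (b - 2)*(b^4 - b^3 - 24*b^2 + 4*b + 80) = (b - 2)*(b + 2)*(b^3 - 3*b^2 - 18*b + 40) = (b - 2)*(b + 2)*(b + 4)*(b^2 - 7*b + 10) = (b - 5)*(b - 2)*(b + 2)*(b + 4)*(b - 2)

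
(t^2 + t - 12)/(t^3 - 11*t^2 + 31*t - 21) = (t + 4)/(t^2 - 8*t + 7)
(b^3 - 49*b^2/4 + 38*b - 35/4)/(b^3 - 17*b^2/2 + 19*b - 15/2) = (4*b^2 - 29*b + 7)/(2*(2*b^2 - 7*b + 3))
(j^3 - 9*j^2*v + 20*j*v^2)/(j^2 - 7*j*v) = (j^2 - 9*j*v + 20*v^2)/(j - 7*v)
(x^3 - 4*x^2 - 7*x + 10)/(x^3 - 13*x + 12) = (x^2 - 3*x - 10)/(x^2 + x - 12)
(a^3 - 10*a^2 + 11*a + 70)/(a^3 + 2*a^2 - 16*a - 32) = (a^2 - 12*a + 35)/(a^2 - 16)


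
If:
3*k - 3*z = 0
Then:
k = z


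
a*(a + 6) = a^2 + 6*a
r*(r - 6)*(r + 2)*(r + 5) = r^4 + r^3 - 32*r^2 - 60*r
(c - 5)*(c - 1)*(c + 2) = c^3 - 4*c^2 - 7*c + 10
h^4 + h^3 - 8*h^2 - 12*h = h*(h - 3)*(h + 2)^2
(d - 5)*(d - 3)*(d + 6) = d^3 - 2*d^2 - 33*d + 90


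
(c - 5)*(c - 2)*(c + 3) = c^3 - 4*c^2 - 11*c + 30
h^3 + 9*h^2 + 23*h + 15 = (h + 1)*(h + 3)*(h + 5)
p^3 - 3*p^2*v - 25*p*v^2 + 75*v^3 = (p - 5*v)*(p - 3*v)*(p + 5*v)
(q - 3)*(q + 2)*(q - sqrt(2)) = q^3 - sqrt(2)*q^2 - q^2 - 6*q + sqrt(2)*q + 6*sqrt(2)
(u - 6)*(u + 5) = u^2 - u - 30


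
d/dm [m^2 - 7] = 2*m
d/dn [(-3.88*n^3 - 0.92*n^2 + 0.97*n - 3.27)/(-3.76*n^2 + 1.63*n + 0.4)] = (14.5888*n^4 - 12.6488*n^3 - 2.5084*n^2 - 25.3264*n + 5.7181)/(14.1376*n^4 - 12.2576*n^3 - 0.3511*n^2 + 1.304*n + 0.16)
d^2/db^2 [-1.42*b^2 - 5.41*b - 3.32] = -2.84000000000000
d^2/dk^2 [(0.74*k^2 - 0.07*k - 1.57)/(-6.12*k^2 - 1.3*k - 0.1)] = (2.8421709430404e-14*k^4 + 17.018496*k^3 + 355.537728*k^2 + 74.68848*k + 3.35192)/(229.220928*k^6 + 146.07216*k^5 + 42.26472*k^4 + 6.9706*k^3 + 0.6906*k^2 + 0.039*k + 0.001)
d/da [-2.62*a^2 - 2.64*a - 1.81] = -5.24*a - 2.64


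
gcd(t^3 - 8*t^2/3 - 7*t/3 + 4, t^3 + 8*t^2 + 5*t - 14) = t - 1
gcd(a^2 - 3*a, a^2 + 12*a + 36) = 1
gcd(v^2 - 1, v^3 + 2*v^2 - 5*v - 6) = v + 1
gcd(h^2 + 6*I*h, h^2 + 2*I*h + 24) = h + 6*I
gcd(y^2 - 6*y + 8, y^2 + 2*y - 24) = y - 4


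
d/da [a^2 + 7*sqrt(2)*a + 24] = 2*a + 7*sqrt(2)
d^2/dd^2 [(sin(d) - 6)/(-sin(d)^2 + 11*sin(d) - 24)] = (sin(d)^5 - 13*sin(d)^4 + 52*sin(d)^3 + 150*sin(d)^2 - 1260*sin(d) + 636)/(sin(d)^2 - 11*sin(d) + 24)^3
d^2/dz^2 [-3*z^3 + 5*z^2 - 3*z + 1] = 10 - 18*z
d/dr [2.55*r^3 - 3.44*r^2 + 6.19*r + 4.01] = 7.65*r^2 - 6.88*r + 6.19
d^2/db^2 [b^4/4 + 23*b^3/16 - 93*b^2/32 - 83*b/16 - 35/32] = 3*b^2 + 69*b/8 - 93/16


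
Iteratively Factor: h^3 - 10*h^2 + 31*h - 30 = (h - 5)*(h^2 - 5*h + 6) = (h - 5)*(h - 2)*(h - 3)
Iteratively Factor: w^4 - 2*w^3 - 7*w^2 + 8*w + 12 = (w - 2)*(w^3 - 7*w - 6) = (w - 2)*(w + 1)*(w^2 - w - 6) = (w - 2)*(w + 1)*(w + 2)*(w - 3)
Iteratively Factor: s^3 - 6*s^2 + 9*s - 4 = (s - 4)*(s^2 - 2*s + 1) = (s - 4)*(s - 1)*(s - 1)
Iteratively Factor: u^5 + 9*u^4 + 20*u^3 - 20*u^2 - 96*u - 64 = (u + 4)*(u^4 + 5*u^3 - 20*u - 16) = (u + 4)^2*(u^3 + u^2 - 4*u - 4) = (u - 2)*(u + 4)^2*(u^2 + 3*u + 2) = (u - 2)*(u + 2)*(u + 4)^2*(u + 1)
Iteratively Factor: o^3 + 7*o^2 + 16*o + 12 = (o + 3)*(o^2 + 4*o + 4) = (o + 2)*(o + 3)*(o + 2)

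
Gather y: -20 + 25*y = 25*y - 20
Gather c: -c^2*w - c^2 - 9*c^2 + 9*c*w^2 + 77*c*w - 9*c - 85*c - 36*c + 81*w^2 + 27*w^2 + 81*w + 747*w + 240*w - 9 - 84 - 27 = c^2*(-w - 10) + c*(9*w^2 + 77*w - 130) + 108*w^2 + 1068*w - 120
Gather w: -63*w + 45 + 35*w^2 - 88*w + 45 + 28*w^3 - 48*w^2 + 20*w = 28*w^3 - 13*w^2 - 131*w + 90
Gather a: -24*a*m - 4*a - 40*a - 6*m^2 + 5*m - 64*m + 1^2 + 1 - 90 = a*(-24*m - 44) - 6*m^2 - 59*m - 88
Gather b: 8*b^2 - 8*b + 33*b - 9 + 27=8*b^2 + 25*b + 18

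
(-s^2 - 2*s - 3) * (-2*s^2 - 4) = 2*s^4 + 4*s^3 + 10*s^2 + 8*s + 12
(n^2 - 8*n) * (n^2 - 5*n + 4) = n^4 - 13*n^3 + 44*n^2 - 32*n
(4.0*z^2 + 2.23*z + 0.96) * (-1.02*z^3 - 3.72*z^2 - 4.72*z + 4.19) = -4.08*z^5 - 17.1546*z^4 - 28.1548*z^3 + 2.6632*z^2 + 4.8125*z + 4.0224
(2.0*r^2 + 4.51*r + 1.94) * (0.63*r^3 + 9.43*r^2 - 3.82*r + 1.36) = 1.26*r^5 + 21.7013*r^4 + 36.1115*r^3 + 3.786*r^2 - 1.2772*r + 2.6384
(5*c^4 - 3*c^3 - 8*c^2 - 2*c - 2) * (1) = 5*c^4 - 3*c^3 - 8*c^2 - 2*c - 2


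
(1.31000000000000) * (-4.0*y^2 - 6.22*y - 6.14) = -5.24*y^2 - 8.1482*y - 8.0434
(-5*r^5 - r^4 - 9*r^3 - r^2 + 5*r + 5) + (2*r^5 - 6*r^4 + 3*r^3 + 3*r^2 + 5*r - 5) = -3*r^5 - 7*r^4 - 6*r^3 + 2*r^2 + 10*r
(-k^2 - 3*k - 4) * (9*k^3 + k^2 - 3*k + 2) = -9*k^5 - 28*k^4 - 36*k^3 + 3*k^2 + 6*k - 8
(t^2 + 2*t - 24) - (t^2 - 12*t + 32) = 14*t - 56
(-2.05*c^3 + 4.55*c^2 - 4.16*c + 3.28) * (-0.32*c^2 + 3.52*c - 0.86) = 0.656*c^5 - 8.672*c^4 + 19.1102*c^3 - 19.6058*c^2 + 15.1232*c - 2.8208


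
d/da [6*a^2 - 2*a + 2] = 12*a - 2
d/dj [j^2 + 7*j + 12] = 2*j + 7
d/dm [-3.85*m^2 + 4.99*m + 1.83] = 4.99 - 7.7*m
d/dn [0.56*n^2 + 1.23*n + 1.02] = 1.12*n + 1.23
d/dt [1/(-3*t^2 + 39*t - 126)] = (2*t - 13)/(3*(t^2 - 13*t + 42)^2)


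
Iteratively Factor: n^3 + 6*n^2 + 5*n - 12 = (n - 1)*(n^2 + 7*n + 12) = (n - 1)*(n + 4)*(n + 3)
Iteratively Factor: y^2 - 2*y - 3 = (y + 1)*(y - 3)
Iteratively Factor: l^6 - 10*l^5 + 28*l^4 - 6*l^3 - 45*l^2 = (l)*(l^5 - 10*l^4 + 28*l^3 - 6*l^2 - 45*l) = l^2*(l^4 - 10*l^3 + 28*l^2 - 6*l - 45) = l^2*(l - 3)*(l^3 - 7*l^2 + 7*l + 15) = l^2*(l - 3)^2*(l^2 - 4*l - 5) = l^2*(l - 3)^2*(l + 1)*(l - 5)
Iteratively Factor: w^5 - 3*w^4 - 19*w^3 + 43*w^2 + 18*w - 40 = (w + 4)*(w^4 - 7*w^3 + 9*w^2 + 7*w - 10) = (w - 1)*(w + 4)*(w^3 - 6*w^2 + 3*w + 10) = (w - 5)*(w - 1)*(w + 4)*(w^2 - w - 2) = (w - 5)*(w - 2)*(w - 1)*(w + 4)*(w + 1)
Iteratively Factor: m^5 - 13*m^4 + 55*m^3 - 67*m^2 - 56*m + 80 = (m - 1)*(m^4 - 12*m^3 + 43*m^2 - 24*m - 80) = (m - 4)*(m - 1)*(m^3 - 8*m^2 + 11*m + 20) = (m - 4)^2*(m - 1)*(m^2 - 4*m - 5) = (m - 4)^2*(m - 1)*(m + 1)*(m - 5)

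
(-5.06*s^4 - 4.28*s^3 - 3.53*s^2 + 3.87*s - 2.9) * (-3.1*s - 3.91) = 15.686*s^5 + 33.0526*s^4 + 27.6778*s^3 + 1.8053*s^2 - 6.1417*s + 11.339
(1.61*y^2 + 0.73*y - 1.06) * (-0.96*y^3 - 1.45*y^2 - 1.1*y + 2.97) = -1.5456*y^5 - 3.0353*y^4 - 1.8119*y^3 + 5.5157*y^2 + 3.3341*y - 3.1482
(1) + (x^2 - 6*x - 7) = x^2 - 6*x - 6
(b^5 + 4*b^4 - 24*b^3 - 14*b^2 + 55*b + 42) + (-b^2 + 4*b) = b^5 + 4*b^4 - 24*b^3 - 15*b^2 + 59*b + 42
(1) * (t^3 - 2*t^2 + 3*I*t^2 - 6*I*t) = t^3 - 2*t^2 + 3*I*t^2 - 6*I*t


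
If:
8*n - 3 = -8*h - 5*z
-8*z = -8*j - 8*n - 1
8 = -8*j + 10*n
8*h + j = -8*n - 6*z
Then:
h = 217/128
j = -157/112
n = -9/28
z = -179/112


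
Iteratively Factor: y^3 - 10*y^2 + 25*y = (y)*(y^2 - 10*y + 25) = y*(y - 5)*(y - 5)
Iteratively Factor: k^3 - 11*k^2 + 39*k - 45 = (k - 5)*(k^2 - 6*k + 9) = (k - 5)*(k - 3)*(k - 3)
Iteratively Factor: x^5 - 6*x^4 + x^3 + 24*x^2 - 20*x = (x - 2)*(x^4 - 4*x^3 - 7*x^2 + 10*x) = (x - 2)*(x - 1)*(x^3 - 3*x^2 - 10*x) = (x - 5)*(x - 2)*(x - 1)*(x^2 + 2*x) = x*(x - 5)*(x - 2)*(x - 1)*(x + 2)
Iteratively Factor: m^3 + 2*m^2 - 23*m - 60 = (m + 3)*(m^2 - m - 20) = (m - 5)*(m + 3)*(m + 4)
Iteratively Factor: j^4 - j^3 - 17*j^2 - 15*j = (j + 3)*(j^3 - 4*j^2 - 5*j) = (j - 5)*(j + 3)*(j^2 + j) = j*(j - 5)*(j + 3)*(j + 1)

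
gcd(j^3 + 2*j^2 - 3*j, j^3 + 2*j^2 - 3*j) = j^3 + 2*j^2 - 3*j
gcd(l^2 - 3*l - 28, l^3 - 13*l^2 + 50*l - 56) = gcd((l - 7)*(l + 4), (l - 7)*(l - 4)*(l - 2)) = l - 7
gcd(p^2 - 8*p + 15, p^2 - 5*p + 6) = p - 3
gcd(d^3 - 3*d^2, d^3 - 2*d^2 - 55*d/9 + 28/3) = d - 3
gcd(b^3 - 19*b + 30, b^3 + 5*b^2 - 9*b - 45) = b^2 + 2*b - 15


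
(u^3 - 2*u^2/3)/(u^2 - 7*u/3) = u*(3*u - 2)/(3*u - 7)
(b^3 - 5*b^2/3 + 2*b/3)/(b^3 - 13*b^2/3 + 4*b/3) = (3*b^2 - 5*b + 2)/(3*b^2 - 13*b + 4)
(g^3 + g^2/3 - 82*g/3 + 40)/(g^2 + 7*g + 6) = (3*g^2 - 17*g + 20)/(3*(g + 1))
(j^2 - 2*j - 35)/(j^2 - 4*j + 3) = (j^2 - 2*j - 35)/(j^2 - 4*j + 3)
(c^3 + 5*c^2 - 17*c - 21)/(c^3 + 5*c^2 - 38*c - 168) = (c^2 - 2*c - 3)/(c^2 - 2*c - 24)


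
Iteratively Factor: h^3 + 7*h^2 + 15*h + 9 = (h + 3)*(h^2 + 4*h + 3) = (h + 3)^2*(h + 1)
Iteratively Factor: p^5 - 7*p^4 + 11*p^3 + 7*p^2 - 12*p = (p - 1)*(p^4 - 6*p^3 + 5*p^2 + 12*p) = (p - 4)*(p - 1)*(p^3 - 2*p^2 - 3*p) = p*(p - 4)*(p - 1)*(p^2 - 2*p - 3) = p*(p - 4)*(p - 1)*(p + 1)*(p - 3)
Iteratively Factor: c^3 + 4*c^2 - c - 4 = (c + 4)*(c^2 - 1) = (c - 1)*(c + 4)*(c + 1)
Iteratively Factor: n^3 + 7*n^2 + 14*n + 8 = (n + 4)*(n^2 + 3*n + 2) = (n + 2)*(n + 4)*(n + 1)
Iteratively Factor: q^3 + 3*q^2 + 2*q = (q)*(q^2 + 3*q + 2) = q*(q + 2)*(q + 1)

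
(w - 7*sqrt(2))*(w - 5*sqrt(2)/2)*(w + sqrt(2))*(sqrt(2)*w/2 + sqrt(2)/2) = sqrt(2)*w^4/2 - 17*w^3/2 + sqrt(2)*w^3/2 - 17*w^2/2 + 8*sqrt(2)*w^2 + 8*sqrt(2)*w + 35*w + 35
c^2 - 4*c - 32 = (c - 8)*(c + 4)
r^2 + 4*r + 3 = (r + 1)*(r + 3)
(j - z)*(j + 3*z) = j^2 + 2*j*z - 3*z^2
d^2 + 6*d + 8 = (d + 2)*(d + 4)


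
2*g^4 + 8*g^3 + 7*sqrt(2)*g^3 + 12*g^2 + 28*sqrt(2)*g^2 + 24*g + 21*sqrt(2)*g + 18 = (g + 3)*(g + 3*sqrt(2))*(sqrt(2)*g + 1)*(sqrt(2)*g + sqrt(2))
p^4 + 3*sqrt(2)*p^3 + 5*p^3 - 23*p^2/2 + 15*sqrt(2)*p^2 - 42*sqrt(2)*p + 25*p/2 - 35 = (p - 2)*(p + 7)*(p + sqrt(2)/2)*(p + 5*sqrt(2)/2)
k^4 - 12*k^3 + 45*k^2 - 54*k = k*(k - 6)*(k - 3)^2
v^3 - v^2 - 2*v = v*(v - 2)*(v + 1)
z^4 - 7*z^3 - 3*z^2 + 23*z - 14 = (z - 7)*(z - 1)^2*(z + 2)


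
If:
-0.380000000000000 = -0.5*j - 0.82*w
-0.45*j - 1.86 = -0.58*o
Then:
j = 0.76 - 1.64*w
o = 3.79655172413793 - 1.27241379310345*w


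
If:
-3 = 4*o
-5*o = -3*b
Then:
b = -5/4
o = -3/4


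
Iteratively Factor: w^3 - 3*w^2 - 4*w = (w + 1)*(w^2 - 4*w) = w*(w + 1)*(w - 4)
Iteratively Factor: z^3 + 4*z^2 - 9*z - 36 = (z + 4)*(z^2 - 9) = (z - 3)*(z + 4)*(z + 3)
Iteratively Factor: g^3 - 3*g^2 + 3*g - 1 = (g - 1)*(g^2 - 2*g + 1) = (g - 1)^2*(g - 1)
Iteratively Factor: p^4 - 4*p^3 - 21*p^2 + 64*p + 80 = (p + 4)*(p^3 - 8*p^2 + 11*p + 20) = (p - 5)*(p + 4)*(p^2 - 3*p - 4) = (p - 5)*(p + 1)*(p + 4)*(p - 4)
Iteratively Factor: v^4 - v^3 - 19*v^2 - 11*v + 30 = (v + 3)*(v^3 - 4*v^2 - 7*v + 10) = (v + 2)*(v + 3)*(v^2 - 6*v + 5) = (v - 1)*(v + 2)*(v + 3)*(v - 5)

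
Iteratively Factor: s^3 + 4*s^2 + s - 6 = (s + 2)*(s^2 + 2*s - 3) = (s + 2)*(s + 3)*(s - 1)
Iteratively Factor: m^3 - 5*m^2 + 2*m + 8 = (m - 4)*(m^2 - m - 2) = (m - 4)*(m + 1)*(m - 2)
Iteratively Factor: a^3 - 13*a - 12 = (a + 3)*(a^2 - 3*a - 4) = (a + 1)*(a + 3)*(a - 4)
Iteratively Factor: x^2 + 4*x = (x)*(x + 4)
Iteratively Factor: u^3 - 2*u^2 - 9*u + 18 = (u - 3)*(u^2 + u - 6) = (u - 3)*(u - 2)*(u + 3)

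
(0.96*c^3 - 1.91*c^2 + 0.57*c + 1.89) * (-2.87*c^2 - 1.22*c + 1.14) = -2.7552*c^5 + 4.3105*c^4 + 1.7887*c^3 - 8.2971*c^2 - 1.656*c + 2.1546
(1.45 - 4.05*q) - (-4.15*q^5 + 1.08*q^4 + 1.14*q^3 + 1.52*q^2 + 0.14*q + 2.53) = 4.15*q^5 - 1.08*q^4 - 1.14*q^3 - 1.52*q^2 - 4.19*q - 1.08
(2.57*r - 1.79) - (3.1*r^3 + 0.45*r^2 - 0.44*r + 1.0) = -3.1*r^3 - 0.45*r^2 + 3.01*r - 2.79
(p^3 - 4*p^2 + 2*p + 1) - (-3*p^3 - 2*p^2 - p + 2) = 4*p^3 - 2*p^2 + 3*p - 1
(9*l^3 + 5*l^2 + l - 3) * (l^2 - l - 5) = 9*l^5 - 4*l^4 - 49*l^3 - 29*l^2 - 2*l + 15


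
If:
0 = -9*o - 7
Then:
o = -7/9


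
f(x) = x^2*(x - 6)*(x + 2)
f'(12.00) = 4896.00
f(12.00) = 12096.00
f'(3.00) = -72.00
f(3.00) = -135.00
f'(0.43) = -12.22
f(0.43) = -2.50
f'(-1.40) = -0.90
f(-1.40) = -8.70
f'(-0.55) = 8.90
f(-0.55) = -2.87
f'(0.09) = -2.25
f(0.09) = -0.10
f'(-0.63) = 9.36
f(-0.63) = -3.61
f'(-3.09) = -158.43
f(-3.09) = 94.60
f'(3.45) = -61.38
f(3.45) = -165.41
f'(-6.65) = -1547.39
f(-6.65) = 2601.28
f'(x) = x^2*(x - 6) + x^2*(x + 2) + 2*x*(x - 6)*(x + 2) = 4*x*(x^2 - 3*x - 6)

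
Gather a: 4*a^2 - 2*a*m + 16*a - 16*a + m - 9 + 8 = 4*a^2 - 2*a*m + m - 1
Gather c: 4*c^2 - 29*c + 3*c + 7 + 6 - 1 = 4*c^2 - 26*c + 12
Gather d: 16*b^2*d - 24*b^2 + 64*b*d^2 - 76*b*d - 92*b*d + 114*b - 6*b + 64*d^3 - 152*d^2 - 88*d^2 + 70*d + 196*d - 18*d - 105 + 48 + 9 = -24*b^2 + 108*b + 64*d^3 + d^2*(64*b - 240) + d*(16*b^2 - 168*b + 248) - 48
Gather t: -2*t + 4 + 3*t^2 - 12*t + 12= 3*t^2 - 14*t + 16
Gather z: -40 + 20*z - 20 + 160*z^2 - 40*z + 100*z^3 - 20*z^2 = 100*z^3 + 140*z^2 - 20*z - 60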